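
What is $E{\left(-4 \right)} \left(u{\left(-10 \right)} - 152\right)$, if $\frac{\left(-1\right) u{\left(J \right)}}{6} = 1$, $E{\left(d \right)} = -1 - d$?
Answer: $-474$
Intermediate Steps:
$u{\left(J \right)} = -6$ ($u{\left(J \right)} = \left(-6\right) 1 = -6$)
$E{\left(-4 \right)} \left(u{\left(-10 \right)} - 152\right) = \left(-1 - -4\right) \left(-6 - 152\right) = \left(-1 + 4\right) \left(-158\right) = 3 \left(-158\right) = -474$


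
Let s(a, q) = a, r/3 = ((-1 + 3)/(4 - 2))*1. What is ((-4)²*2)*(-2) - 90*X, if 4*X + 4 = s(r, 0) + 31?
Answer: -739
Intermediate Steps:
r = 3 (r = 3*(((-1 + 3)/(4 - 2))*1) = 3*((2/2)*1) = 3*((2*(½))*1) = 3*(1*1) = 3*1 = 3)
X = 15/2 (X = -1 + (3 + 31)/4 = -1 + (¼)*34 = -1 + 17/2 = 15/2 ≈ 7.5000)
((-4)²*2)*(-2) - 90*X = ((-4)²*2)*(-2) - 90*15/2 = (16*2)*(-2) - 675 = 32*(-2) - 675 = -64 - 675 = -739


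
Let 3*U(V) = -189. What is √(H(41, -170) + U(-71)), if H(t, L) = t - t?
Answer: 3*I*√7 ≈ 7.9373*I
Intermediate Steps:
H(t, L) = 0
U(V) = -63 (U(V) = (⅓)*(-189) = -63)
√(H(41, -170) + U(-71)) = √(0 - 63) = √(-63) = 3*I*√7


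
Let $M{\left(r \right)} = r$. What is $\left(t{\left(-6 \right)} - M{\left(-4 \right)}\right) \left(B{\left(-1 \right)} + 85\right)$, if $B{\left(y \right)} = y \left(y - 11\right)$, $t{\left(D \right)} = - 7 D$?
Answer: $4462$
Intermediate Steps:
$B{\left(y \right)} = y \left(-11 + y\right)$
$\left(t{\left(-6 \right)} - M{\left(-4 \right)}\right) \left(B{\left(-1 \right)} + 85\right) = \left(\left(-7\right) \left(-6\right) - -4\right) \left(- (-11 - 1) + 85\right) = \left(42 + 4\right) \left(\left(-1\right) \left(-12\right) + 85\right) = 46 \left(12 + 85\right) = 46 \cdot 97 = 4462$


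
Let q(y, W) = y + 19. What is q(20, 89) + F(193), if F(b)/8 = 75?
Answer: 639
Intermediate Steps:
q(y, W) = 19 + y
F(b) = 600 (F(b) = 8*75 = 600)
q(20, 89) + F(193) = (19 + 20) + 600 = 39 + 600 = 639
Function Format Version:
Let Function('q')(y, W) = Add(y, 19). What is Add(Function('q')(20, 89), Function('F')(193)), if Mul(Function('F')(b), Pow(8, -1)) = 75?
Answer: 639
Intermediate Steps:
Function('q')(y, W) = Add(19, y)
Function('F')(b) = 600 (Function('F')(b) = Mul(8, 75) = 600)
Add(Function('q')(20, 89), Function('F')(193)) = Add(Add(19, 20), 600) = Add(39, 600) = 639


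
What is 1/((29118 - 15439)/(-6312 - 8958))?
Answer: -15270/13679 ≈ -1.1163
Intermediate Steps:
1/((29118 - 15439)/(-6312 - 8958)) = 1/(13679/(-15270)) = 1/(13679*(-1/15270)) = 1/(-13679/15270) = -15270/13679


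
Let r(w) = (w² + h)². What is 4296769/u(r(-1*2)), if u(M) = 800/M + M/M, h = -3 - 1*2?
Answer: 4296769/801 ≈ 5364.3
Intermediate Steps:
h = -5 (h = -3 - 2 = -5)
r(w) = (-5 + w²)² (r(w) = (w² - 5)² = (-5 + w²)²)
u(M) = 1 + 800/M (u(M) = 800/M + 1 = 1 + 800/M)
4296769/u(r(-1*2)) = 4296769/(((800 + (-5 + (-1*2)²)²)/((-5 + (-1*2)²)²))) = 4296769/(((800 + (-5 + (-2)²)²)/((-5 + (-2)²)²))) = 4296769/(((800 + (-5 + 4)²)/((-5 + 4)²))) = 4296769/(((800 + (-1)²)/((-1)²))) = 4296769/(((800 + 1)/1)) = 4296769/((1*801)) = 4296769/801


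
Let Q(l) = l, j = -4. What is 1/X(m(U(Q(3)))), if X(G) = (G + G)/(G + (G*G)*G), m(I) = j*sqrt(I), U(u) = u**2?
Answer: 145/2 ≈ 72.500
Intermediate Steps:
m(I) = -4*sqrt(I)
X(G) = 2*G/(G + G**3) (X(G) = (2*G)/(G + G**2*G) = (2*G)/(G + G**3) = 2*G/(G + G**3))
1/X(m(U(Q(3)))) = 1/(2/(1 + (-4*sqrt(3**2))**2)) = 1/(2/(1 + (-4*sqrt(9))**2)) = 1/(2/(1 + (-4*3)**2)) = 1/(2/(1 + (-12)**2)) = 1/(2/(1 + 144)) = 1/(2/145) = 145/2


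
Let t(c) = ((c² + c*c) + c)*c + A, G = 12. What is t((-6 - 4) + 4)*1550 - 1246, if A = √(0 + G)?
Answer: -615046 + 3100*√3 ≈ -6.0968e+5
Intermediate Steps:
A = 2*√3 (A = √(0 + 12) = √12 = 2*√3 ≈ 3.4641)
t(c) = 2*√3 + c*(c + 2*c²) (t(c) = ((c² + c*c) + c)*c + 2*√3 = ((c² + c²) + c)*c + 2*√3 = (2*c² + c)*c + 2*√3 = (c + 2*c²)*c + 2*√3 = c*(c + 2*c²) + 2*√3 = 2*√3 + c*(c + 2*c²))
t((-6 - 4) + 4)*1550 - 1246 = (((-6 - 4) + 4)² + 2*√3 + 2*((-6 - 4) + 4)³)*1550 - 1246 = ((-10 + 4)² + 2*√3 + 2*(-10 + 4)³)*1550 - 1246 = ((-6)² + 2*√3 + 2*(-6)³)*1550 - 1246 = (36 + 2*√3 + 2*(-216))*1550 - 1246 = (36 + 2*√3 - 432)*1550 - 1246 = (-396 + 2*√3)*1550 - 1246 = (-613800 + 3100*√3) - 1246 = -615046 + 3100*√3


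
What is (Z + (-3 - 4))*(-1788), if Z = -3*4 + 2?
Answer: 30396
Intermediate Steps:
Z = -10 (Z = -12 + 2 = -10)
(Z + (-3 - 4))*(-1788) = (-10 + (-3 - 4))*(-1788) = (-10 - 7)*(-1788) = -17*(-1788) = 30396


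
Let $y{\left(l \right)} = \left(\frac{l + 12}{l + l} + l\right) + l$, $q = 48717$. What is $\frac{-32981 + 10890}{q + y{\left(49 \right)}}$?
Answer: $- \frac{2164918}{4783931} \approx -0.45254$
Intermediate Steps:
$y{\left(l \right)} = 2 l + \frac{12 + l}{2 l}$ ($y{\left(l \right)} = \left(\frac{12 + l}{2 l} + l\right) + l = \left(l + \frac{12 + l}{2 l}\right) + l = 2 l + \frac{12 + l}{2 l}$)
$\frac{-32981 + 10890}{q + y{\left(49 \right)}} = \frac{-32981 + 10890}{48717 + \left(\frac{1}{2} + 2 \cdot 49 + \frac{6}{49}\right)} = - \frac{22091}{48717 + \left(\frac{1}{2} + 98 + 6 \cdot \frac{1}{49}\right)} = - \frac{22091}{48717 + \left(\frac{1}{2} + 98 + \frac{6}{49}\right)} = - \frac{22091}{48717 + \frac{9665}{98}} = - \frac{22091}{\frac{4783931}{98}} = \left(-22091\right) \frac{98}{4783931} = - \frac{2164918}{4783931}$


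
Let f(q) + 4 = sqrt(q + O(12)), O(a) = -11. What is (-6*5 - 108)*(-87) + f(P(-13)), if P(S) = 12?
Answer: 12003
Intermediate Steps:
f(q) = -4 + sqrt(-11 + q) (f(q) = -4 + sqrt(q - 11) = -4 + sqrt(-11 + q))
(-6*5 - 108)*(-87) + f(P(-13)) = (-6*5 - 108)*(-87) + (-4 + sqrt(-11 + 12)) = (-30 - 108)*(-87) + (-4 + sqrt(1)) = -138*(-87) + (-4 + 1) = 12006 - 3 = 12003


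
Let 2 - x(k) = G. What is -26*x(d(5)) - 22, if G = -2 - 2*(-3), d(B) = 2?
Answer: 30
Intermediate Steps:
G = 4 (G = -2 + 6 = 4)
x(k) = -2 (x(k) = 2 - 1*4 = 2 - 4 = -2)
-26*x(d(5)) - 22 = -26*(-2) - 22 = 52 - 22 = 30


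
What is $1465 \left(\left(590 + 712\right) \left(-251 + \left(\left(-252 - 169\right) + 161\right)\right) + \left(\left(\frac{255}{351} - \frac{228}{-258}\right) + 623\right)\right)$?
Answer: $- \frac{4899095612120}{5031} \approx -9.7378 \cdot 10^{8}$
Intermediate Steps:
$1465 \left(\left(590 + 712\right) \left(-251 + \left(\left(-252 - 169\right) + 161\right)\right) + \left(\left(\frac{255}{351} - \frac{228}{-258}\right) + 623\right)\right) = 1465 \left(1302 \left(-251 + \left(-421 + 161\right)\right) + \left(\left(255 \cdot \frac{1}{351} - - \frac{38}{43}\right) + 623\right)\right) = 1465 \left(1302 \left(-251 - 260\right) + \left(\left(\frac{85}{117} + \frac{38}{43}\right) + 623\right)\right) = 1465 \left(1302 \left(-511\right) + \left(\frac{8101}{5031} + 623\right)\right) = 1465 \left(-665322 + \frac{3142414}{5031}\right) = 1465 \left(- \frac{3344092568}{5031}\right) = - \frac{4899095612120}{5031}$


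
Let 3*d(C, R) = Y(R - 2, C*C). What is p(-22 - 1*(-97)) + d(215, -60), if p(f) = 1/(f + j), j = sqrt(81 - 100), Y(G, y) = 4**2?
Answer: 90529/16932 - I*sqrt(19)/5644 ≈ 5.3466 - 0.00077231*I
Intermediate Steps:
Y(G, y) = 16
d(C, R) = 16/3 (d(C, R) = (1/3)*16 = 16/3)
j = I*sqrt(19) (j = sqrt(-19) = I*sqrt(19) ≈ 4.3589*I)
p(f) = 1/(f + I*sqrt(19))
p(-22 - 1*(-97)) + d(215, -60) = 1/((-22 - 1*(-97)) + I*sqrt(19)) + 16/3 = 1/((-22 + 97) + I*sqrt(19)) + 16/3 = 1/(75 + I*sqrt(19)) + 16/3 = 16/3 + 1/(75 + I*sqrt(19))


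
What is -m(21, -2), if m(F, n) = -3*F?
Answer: 63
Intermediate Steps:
-m(21, -2) = -(-3)*21 = -1*(-63) = 63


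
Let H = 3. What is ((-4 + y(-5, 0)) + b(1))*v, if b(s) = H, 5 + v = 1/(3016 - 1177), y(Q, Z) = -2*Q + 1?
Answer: -91940/1839 ≈ -49.995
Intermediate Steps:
y(Q, Z) = 1 - 2*Q
v = -9194/1839 (v = -5 + 1/(3016 - 1177) = -5 + 1/1839 = -9194/1839 ≈ -4.9995)
b(s) = 3
((-4 + y(-5, 0)) + b(1))*v = ((-4 + (1 - 2*(-5))) + 3)*(-9194/1839) = ((-4 + (1 + 10)) + 3)*(-9194/1839) = ((-4 + 11) + 3)*(-9194/1839) = (7 + 3)*(-9194/1839) = 10*(-9194/1839) = -91940/1839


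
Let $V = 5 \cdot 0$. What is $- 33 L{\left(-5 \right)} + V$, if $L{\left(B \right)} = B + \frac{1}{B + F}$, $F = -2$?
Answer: $\frac{1188}{7} \approx 169.71$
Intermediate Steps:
$V = 0$
$L{\left(B \right)} = B + \frac{1}{-2 + B}$ ($L{\left(B \right)} = B + \frac{1}{B - 2} = B + \frac{1}{-2 + B}$)
$- 33 L{\left(-5 \right)} + V = - 33 \frac{1 + \left(-5\right)^{2} - -10}{-2 - 5} + 0 = - 33 \frac{1 + 25 + 10}{-7} + 0 = - 33 \left(\left(- \frac{1}{7}\right) 36\right) + 0 = \left(-33\right) \left(- \frac{36}{7}\right) + 0 = \frac{1188}{7} + 0 = \frac{1188}{7}$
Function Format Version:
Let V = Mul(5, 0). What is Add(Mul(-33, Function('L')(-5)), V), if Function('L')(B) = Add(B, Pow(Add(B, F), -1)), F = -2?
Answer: Rational(1188, 7) ≈ 169.71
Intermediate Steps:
V = 0
Function('L')(B) = Add(B, Pow(Add(-2, B), -1)) (Function('L')(B) = Add(B, Pow(Add(B, -2), -1)) = Add(B, Pow(Add(-2, B), -1)))
Add(Mul(-33, Function('L')(-5)), V) = Add(Mul(-33, Mul(Pow(Add(-2, -5), -1), Add(1, Pow(-5, 2), Mul(-2, -5)))), 0) = Add(Mul(-33, Mul(Pow(-7, -1), Add(1, 25, 10))), 0) = Add(Mul(-33, Mul(Rational(-1, 7), 36)), 0) = Add(Mul(-33, Rational(-36, 7)), 0) = Add(Rational(1188, 7), 0) = Rational(1188, 7)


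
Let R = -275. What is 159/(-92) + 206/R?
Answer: -62677/25300 ≈ -2.4774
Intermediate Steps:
159/(-92) + 206/R = 159/(-92) + 206/(-275) = 159*(-1/92) + 206*(-1/275) = -159/92 - 206/275 = -62677/25300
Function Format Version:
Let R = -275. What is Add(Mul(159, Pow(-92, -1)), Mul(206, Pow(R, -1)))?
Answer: Rational(-62677, 25300) ≈ -2.4774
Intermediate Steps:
Add(Mul(159, Pow(-92, -1)), Mul(206, Pow(R, -1))) = Add(Mul(159, Pow(-92, -1)), Mul(206, Pow(-275, -1))) = Add(Mul(159, Rational(-1, 92)), Mul(206, Rational(-1, 275))) = Add(Rational(-159, 92), Rational(-206, 275)) = Rational(-62677, 25300)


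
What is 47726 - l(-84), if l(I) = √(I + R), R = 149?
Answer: 47726 - √65 ≈ 47718.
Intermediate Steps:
l(I) = √(149 + I) (l(I) = √(I + 149) = √(149 + I))
47726 - l(-84) = 47726 - √(149 - 84) = 47726 - √65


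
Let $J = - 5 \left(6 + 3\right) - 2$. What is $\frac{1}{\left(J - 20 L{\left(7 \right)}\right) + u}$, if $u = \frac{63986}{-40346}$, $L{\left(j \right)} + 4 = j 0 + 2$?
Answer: $- \frac{20173}{173204} \approx -0.11647$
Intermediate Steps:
$L{\left(j \right)} = -2$ ($L{\left(j \right)} = -4 + \left(j 0 + 2\right) = -4 + \left(0 + 2\right) = -4 + 2 = -2$)
$J = -47$ ($J = \left(-5\right) 9 - 2 = -45 - 2 = -47$)
$u = - \frac{31993}{20173}$ ($u = 63986 \left(- \frac{1}{40346}\right) = - \frac{31993}{20173} \approx -1.5859$)
$\frac{1}{\left(J - 20 L{\left(7 \right)}\right) + u} = \frac{1}{\left(-47 - -40\right) - \frac{31993}{20173}} = \frac{1}{\left(-47 + 40\right) - \frac{31993}{20173}} = \frac{1}{-7 - \frac{31993}{20173}} = \frac{1}{- \frac{173204}{20173}} = - \frac{20173}{173204}$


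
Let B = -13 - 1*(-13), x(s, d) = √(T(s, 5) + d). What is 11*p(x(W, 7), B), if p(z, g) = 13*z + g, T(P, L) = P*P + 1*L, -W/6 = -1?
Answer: 572*√3 ≈ 990.73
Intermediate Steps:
W = 6 (W = -6*(-1) = 6)
T(P, L) = L + P² (T(P, L) = P² + L = L + P²)
x(s, d) = √(5 + d + s²) (x(s, d) = √((5 + s²) + d) = √(5 + d + s²))
B = 0 (B = -13 + 13 = 0)
p(z, g) = g + 13*z
11*p(x(W, 7), B) = 11*(0 + 13*√(5 + 7 + 6²)) = 11*(0 + 13*√(5 + 7 + 36)) = 11*(0 + 13*√48) = 11*(0 + 13*(4*√3)) = 11*(0 + 52*√3) = 11*(52*√3) = 572*√3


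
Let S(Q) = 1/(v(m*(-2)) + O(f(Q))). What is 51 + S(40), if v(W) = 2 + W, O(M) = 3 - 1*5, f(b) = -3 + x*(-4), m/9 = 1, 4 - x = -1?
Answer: 917/18 ≈ 50.944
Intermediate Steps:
x = 5 (x = 4 - 1*(-1) = 4 + 1 = 5)
m = 9 (m = 9*1 = 9)
f(b) = -23 (f(b) = -3 + 5*(-4) = -3 - 20 = -23)
O(M) = -2 (O(M) = 3 - 5 = -2)
S(Q) = -1/18 (S(Q) = 1/((2 + 9*(-2)) - 2) = 1/((2 - 18) - 2) = 1/(-16 - 2) = 1/(-18) = -1/18)
51 + S(40) = 51 - 1/18 = 917/18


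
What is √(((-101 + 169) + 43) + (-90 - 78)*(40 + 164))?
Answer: I*√34161 ≈ 184.83*I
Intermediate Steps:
√(((-101 + 169) + 43) + (-90 - 78)*(40 + 164)) = √((68 + 43) - 168*204) = √(111 - 34272) = √(-34161) = I*√34161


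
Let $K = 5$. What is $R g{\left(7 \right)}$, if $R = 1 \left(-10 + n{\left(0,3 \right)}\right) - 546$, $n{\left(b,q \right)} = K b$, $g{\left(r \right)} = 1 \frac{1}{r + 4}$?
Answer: $- \frac{556}{11} \approx -50.545$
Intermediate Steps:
$g{\left(r \right)} = \frac{1}{4 + r}$ ($g{\left(r \right)} = 1 \frac{1}{4 + r} = \frac{1}{4 + r}$)
$n{\left(b,q \right)} = 5 b$
$R = -556$ ($R = 1 \left(-10 + 5 \cdot 0\right) - 546 = 1 \left(-10 + 0\right) - 546 = 1 \left(-10\right) - 546 = -10 - 546 = -556$)
$R g{\left(7 \right)} = - \frac{556}{4 + 7} = - \frac{556}{11}$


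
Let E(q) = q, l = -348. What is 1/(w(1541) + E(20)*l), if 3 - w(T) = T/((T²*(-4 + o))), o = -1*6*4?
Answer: -43148/300180635 ≈ -0.00014374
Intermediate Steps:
o = -24 (o = -6*4 = -24)
w(T) = 3 + 1/(28*T) (w(T) = 3 - T/(T²*(-4 - 24)) = 3 - T/(T²*(-28)) = 3 - T/((-28*T²)) = 3 - T*(-1/(28*T²)) = 3 - (-1)/(28*T) = 3 + 1/(28*T))
1/(w(1541) + E(20)*l) = 1/((3 + (1/28)/1541) + 20*(-348)) = 1/((3 + (1/28)*(1/1541)) - 6960) = 1/((3 + 1/43148) - 6960) = 1/(129445/43148 - 6960) = 1/(-300180635/43148) = -43148/300180635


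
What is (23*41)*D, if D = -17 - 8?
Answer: -23575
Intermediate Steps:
D = -25
(23*41)*D = (23*41)*(-25) = 943*(-25) = -23575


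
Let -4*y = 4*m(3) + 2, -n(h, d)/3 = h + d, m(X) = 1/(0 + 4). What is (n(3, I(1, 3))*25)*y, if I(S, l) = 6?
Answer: 2025/4 ≈ 506.25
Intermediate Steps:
m(X) = ¼ (m(X) = 1/4 = ¼)
n(h, d) = -3*d - 3*h (n(h, d) = -3*(h + d) = -3*(d + h) = -3*d - 3*h)
y = -¾ (y = -(4*(¼) + 2)/4 = -(1 + 2)/4 = -¼*3 = -¾ ≈ -0.75000)
(n(3, I(1, 3))*25)*y = ((-3*6 - 3*3)*25)*(-¾) = ((-18 - 9)*25)*(-¾) = -27*25*(-¾) = -675*(-¾) = 2025/4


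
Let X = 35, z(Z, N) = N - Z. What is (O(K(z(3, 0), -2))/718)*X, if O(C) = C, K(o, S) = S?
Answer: -35/359 ≈ -0.097493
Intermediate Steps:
(O(K(z(3, 0), -2))/718)*X = -2/718*35 = -2*1/718*35 = -1/359*35 = -35/359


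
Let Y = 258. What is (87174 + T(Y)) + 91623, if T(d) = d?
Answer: 179055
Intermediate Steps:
(87174 + T(Y)) + 91623 = (87174 + 258) + 91623 = 87432 + 91623 = 179055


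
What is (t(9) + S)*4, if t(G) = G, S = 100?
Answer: 436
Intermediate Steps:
(t(9) + S)*4 = (9 + 100)*4 = 109*4 = 436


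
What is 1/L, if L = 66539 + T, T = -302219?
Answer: -1/235680 ≈ -4.2430e-6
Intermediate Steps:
L = -235680 (L = 66539 - 302219 = -235680)
1/L = 1/(-235680) = -1/235680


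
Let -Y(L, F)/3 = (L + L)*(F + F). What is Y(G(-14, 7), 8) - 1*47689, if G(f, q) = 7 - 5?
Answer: -47881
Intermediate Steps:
G(f, q) = 2
Y(L, F) = -12*F*L (Y(L, F) = -3*(L + L)*(F + F) = -3*2*L*2*F = -12*F*L)
Y(G(-14, 7), 8) - 1*47689 = -12*8*2 - 1*47689 = -192 - 47689 = -47881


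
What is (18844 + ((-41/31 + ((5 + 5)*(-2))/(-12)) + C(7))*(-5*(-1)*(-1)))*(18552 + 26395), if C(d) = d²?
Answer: 77737949009/93 ≈ 8.3589e+8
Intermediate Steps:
(18844 + ((-41/31 + ((5 + 5)*(-2))/(-12)) + C(7))*(-5*(-1)*(-1)))*(18552 + 26395) = (18844 + ((-41/31 + ((5 + 5)*(-2))/(-12)) + 7²)*(-5*(-1)*(-1)))*(18552 + 26395) = (18844 + ((-41*1/31 + (10*(-2))*(-1/12)) + 49)*(5*(-1)))*44947 = (18844 + ((-41/31 - 20*(-1/12)) + 49)*(-5))*44947 = (18844 + ((-41/31 + 5/3) + 49)*(-5))*44947 = (18844 + (32/93 + 49)*(-5))*44947 = (18844 + (4589/93)*(-5))*44947 = (18844 - 22945/93)*44947 = (1729547/93)*44947 = 77737949009/93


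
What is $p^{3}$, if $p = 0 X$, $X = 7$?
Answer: $0$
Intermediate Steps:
$p = 0$ ($p = 0 \cdot 7 = 0$)
$p^{3} = 0^{3} = 0$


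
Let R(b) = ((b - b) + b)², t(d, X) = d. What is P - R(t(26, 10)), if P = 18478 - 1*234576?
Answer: -216774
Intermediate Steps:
P = -216098 (P = 18478 - 234576 = -216098)
R(b) = b² (R(b) = (0 + b)² = b²)
P - R(t(26, 10)) = -216098 - 1*26² = -216098 - 1*676 = -216098 - 676 = -216774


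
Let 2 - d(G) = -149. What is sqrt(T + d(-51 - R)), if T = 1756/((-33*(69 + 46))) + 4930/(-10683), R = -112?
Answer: sqrt(3045339250820845)/4504665 ≈ 12.251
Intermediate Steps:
d(G) = 151 (d(G) = 2 - 1*(-149) = 2 + 149 = 151)
T = -12489566/13513995 (T = 1756/((-33*115)) + 4930*(-1/10683) = 1756/(-3795) - 4930/10683 = 1756*(-1/3795) - 4930/10683 = -1756/3795 - 4930/10683 = -12489566/13513995 ≈ -0.92420)
sqrt(T + d(-51 - R)) = sqrt(-12489566/13513995 + 151) = sqrt(2028123679/13513995) = sqrt(3045339250820845)/4504665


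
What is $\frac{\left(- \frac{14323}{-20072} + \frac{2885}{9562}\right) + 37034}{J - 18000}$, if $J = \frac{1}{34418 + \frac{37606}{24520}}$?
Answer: $- \frac{1499744827578816218313}{728915774353519523680} \approx -2.0575$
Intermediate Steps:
$J = \frac{12260}{421983483}$ ($J = \frac{1}{34418 + 37606 \cdot \frac{1}{24520}} = \frac{1}{34418 + \frac{18803}{12260}} = \frac{1}{\frac{421983483}{12260}} = \frac{12260}{421983483} \approx 2.9053 \cdot 10^{-5}$)
$\frac{\left(- \frac{14323}{-20072} + \frac{2885}{9562}\right) + 37034}{J - 18000} = \frac{\left(- \frac{14323}{-20072} + \frac{2885}{9562}\right) + 37034}{\frac{12260}{421983483} - 18000} = \frac{\left(\left(-14323\right) \left(- \frac{1}{20072}\right) + 2885 \cdot \frac{1}{9562}\right) + 37034}{\frac{12260}{421983483} - 18000} = \frac{\left(\frac{14323}{20072} + \frac{2885}{9562}\right) + 37034}{- \frac{7595702681740}{421983483}} = \left(\frac{97432123}{95964232} + 37034\right) \left(- \frac{421983483}{7595702681740}\right) = \frac{3554036800011}{95964232} \left(- \frac{421983483}{7595702681740}\right) = - \frac{1499744827578816218313}{728915774353519523680}$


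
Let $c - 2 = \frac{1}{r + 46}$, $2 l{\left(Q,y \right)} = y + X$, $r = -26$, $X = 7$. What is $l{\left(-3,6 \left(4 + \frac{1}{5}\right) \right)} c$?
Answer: $\frac{6601}{200} \approx 33.005$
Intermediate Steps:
$l{\left(Q,y \right)} = \frac{7}{2} + \frac{y}{2}$ ($l{\left(Q,y \right)} = \frac{y + 7}{2} = \frac{7 + y}{2} = \frac{7}{2} + \frac{y}{2}$)
$c = \frac{41}{20}$ ($c = 2 + \frac{1}{-26 + 46} = 2 + \frac{1}{20} = \frac{41}{20} \approx 2.05$)
$l{\left(-3,6 \left(4 + \frac{1}{5}\right) \right)} c = \left(\frac{7}{2} + \frac{6 \left(4 + \frac{1}{5}\right)}{2}\right) \frac{41}{20} = \left(\frac{7}{2} + \frac{6 \cdot \frac{21}{5}}{2}\right) \frac{41}{20} = \left(\frac{7}{2} + \frac{1}{2} \cdot \frac{126}{5}\right) \frac{41}{20} = \left(\frac{7}{2} + \frac{63}{5}\right) \frac{41}{20} = \frac{161}{10} \cdot \frac{41}{20} = \frac{6601}{200}$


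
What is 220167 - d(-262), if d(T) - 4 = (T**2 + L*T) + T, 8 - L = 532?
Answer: 14493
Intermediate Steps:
L = -524 (L = 8 - 1*532 = 8 - 532 = -524)
d(T) = 4 + T**2 - 523*T (d(T) = 4 + ((T**2 - 524*T) + T) = 4 + (T**2 - 523*T) = 4 + T**2 - 523*T)
220167 - d(-262) = 220167 - (4 + (-262)**2 - 523*(-262)) = 220167 - (4 + 68644 + 137026) = 220167 - 1*205674 = 220167 - 205674 = 14493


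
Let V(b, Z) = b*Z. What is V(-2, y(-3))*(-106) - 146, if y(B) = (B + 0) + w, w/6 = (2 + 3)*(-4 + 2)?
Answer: -13502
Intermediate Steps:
w = -60 (w = 6*((2 + 3)*(-4 + 2)) = 6*(5*(-2)) = 6*(-10) = -60)
y(B) = -60 + B (y(B) = (B + 0) - 60 = B - 60 = -60 + B)
V(b, Z) = Z*b
V(-2, y(-3))*(-106) - 146 = ((-60 - 3)*(-2))*(-106) - 146 = -63*(-2)*(-106) - 146 = 126*(-106) - 146 = -13356 - 146 = -13502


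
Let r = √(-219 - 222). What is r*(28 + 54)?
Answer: 1722*I ≈ 1722.0*I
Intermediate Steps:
r = 21*I (r = √(-441) = 21*I ≈ 21.0*I)
r*(28 + 54) = (21*I)*(28 + 54) = (21*I)*82 = 1722*I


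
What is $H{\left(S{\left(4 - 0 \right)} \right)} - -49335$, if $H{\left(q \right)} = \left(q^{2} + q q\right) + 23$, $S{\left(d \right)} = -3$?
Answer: $49376$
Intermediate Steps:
$H{\left(q \right)} = 23 + 2 q^{2}$ ($H{\left(q \right)} = \left(q^{2} + q^{2}\right) + 23 = 2 q^{2} + 23 = 23 + 2 q^{2}$)
$H{\left(S{\left(4 - 0 \right)} \right)} - -49335 = \left(23 + 2 \left(-3\right)^{2}\right) - -49335 = \left(23 + 2 \cdot 9\right) + 49335 = \left(23 + 18\right) + 49335 = 41 + 49335 = 49376$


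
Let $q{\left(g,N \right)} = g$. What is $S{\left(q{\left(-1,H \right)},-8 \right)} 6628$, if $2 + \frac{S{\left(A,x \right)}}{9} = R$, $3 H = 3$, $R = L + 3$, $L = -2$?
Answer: $-59652$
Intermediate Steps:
$R = 1$ ($R = -2 + 3 = 1$)
$H = 1$ ($H = \frac{1}{3} \cdot 3 = 1$)
$S{\left(A,x \right)} = -9$ ($S{\left(A,x \right)} = -18 + 9 \cdot 1 = -18 + 9 = -9$)
$S{\left(q{\left(-1,H \right)},-8 \right)} 6628 = \left(-9\right) 6628 = -59652$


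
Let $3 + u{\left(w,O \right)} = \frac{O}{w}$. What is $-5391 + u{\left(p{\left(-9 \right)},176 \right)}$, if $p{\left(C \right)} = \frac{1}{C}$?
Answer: $-6978$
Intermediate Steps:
$u{\left(w,O \right)} = -3 + \frac{O}{w}$
$-5391 + u{\left(p{\left(-9 \right)},176 \right)} = -5391 + \left(-3 + \frac{176}{\frac{1}{-9}}\right) = -5391 + \left(-3 + \frac{176}{- \frac{1}{9}}\right) = -5391 + \left(-3 + 176 \left(-9\right)\right) = -5391 - 1587 = -6978$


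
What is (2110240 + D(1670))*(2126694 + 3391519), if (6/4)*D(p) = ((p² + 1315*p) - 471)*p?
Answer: 30634342142311180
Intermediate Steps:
D(p) = 2*p*(-471 + p² + 1315*p)/3 (D(p) = 2*(((p² + 1315*p) - 471)*p)/3 = 2*((-471 + p² + 1315*p)*p)/3 = 2*(p*(-471 + p² + 1315*p))/3 = 2*p*(-471 + p² + 1315*p)/3)
(2110240 + D(1670))*(2126694 + 3391519) = (2110240 + (⅔)*1670*(-471 + 1670² + 1315*1670))*(2126694 + 3391519) = (2110240 + (⅔)*1670*(-471 + 2788900 + 2196050))*5518213 = (2110240 + (⅔)*1670*4984479)*5518213 = (2110240 + 5549386620)*5518213 = 5551496860*5518213 = 30634342142311180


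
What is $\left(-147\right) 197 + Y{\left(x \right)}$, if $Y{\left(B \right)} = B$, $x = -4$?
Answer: $-28963$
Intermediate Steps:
$\left(-147\right) 197 + Y{\left(x \right)} = \left(-147\right) 197 - 4 = -28959 - 4 = -28963$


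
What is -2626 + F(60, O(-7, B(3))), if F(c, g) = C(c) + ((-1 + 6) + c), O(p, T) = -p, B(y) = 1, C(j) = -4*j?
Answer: -2801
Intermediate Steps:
F(c, g) = 5 - 3*c (F(c, g) = -4*c + ((-1 + 6) + c) = -4*c + (5 + c) = 5 - 3*c)
-2626 + F(60, O(-7, B(3))) = -2626 + (5 - 3*60) = -2626 + (5 - 180) = -2626 - 175 = -2801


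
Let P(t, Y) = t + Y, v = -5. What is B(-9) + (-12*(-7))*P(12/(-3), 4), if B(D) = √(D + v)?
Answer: I*√14 ≈ 3.7417*I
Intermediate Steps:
P(t, Y) = Y + t
B(D) = √(-5 + D) (B(D) = √(D - 5) = √(-5 + D))
B(-9) + (-12*(-7))*P(12/(-3), 4) = √(-5 - 9) + (-12*(-7))*(4 + 12/(-3)) = √(-14) + 84*(4 + 12*(-⅓)) = I*√14 + 84*(4 - 4) = I*√14 + 84*0 = I*√14 + 0 = I*√14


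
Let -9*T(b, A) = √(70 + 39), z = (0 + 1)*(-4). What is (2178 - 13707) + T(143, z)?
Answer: -11529 - √109/9 ≈ -11530.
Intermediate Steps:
z = -4 (z = 1*(-4) = -4)
T(b, A) = -√109/9 (T(b, A) = -√(70 + 39)/9 = -√109/9)
(2178 - 13707) + T(143, z) = (2178 - 13707) - √109/9 = -11529 - √109/9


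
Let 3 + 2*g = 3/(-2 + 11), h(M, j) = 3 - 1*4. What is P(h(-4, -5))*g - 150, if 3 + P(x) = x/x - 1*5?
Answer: -422/3 ≈ -140.67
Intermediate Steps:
h(M, j) = -1 (h(M, j) = 3 - 4 = -1)
P(x) = -7 (P(x) = -3 + (x/x - 1*5) = -3 + (1 - 5) = -3 - 4 = -7)
g = -4/3 (g = -3/2 + (3/(-2 + 11))/2 = -3/2 + (3/9)/2 = -3/2 + (3*(1/9))/2 = -3/2 + (1/2)*(1/3) = -3/2 + 1/6 = -4/3 ≈ -1.3333)
P(h(-4, -5))*g - 150 = -7*(-4/3) - 150 = 28/3 - 150 = -422/3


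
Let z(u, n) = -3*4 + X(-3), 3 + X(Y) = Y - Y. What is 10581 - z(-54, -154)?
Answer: 10596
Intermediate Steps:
X(Y) = -3 (X(Y) = -3 + (Y - Y) = -3 + 0 = -3)
z(u, n) = -15 (z(u, n) = -3*4 - 3 = -12 - 3 = -15)
10581 - z(-54, -154) = 10581 - 1*(-15) = 10581 + 15 = 10596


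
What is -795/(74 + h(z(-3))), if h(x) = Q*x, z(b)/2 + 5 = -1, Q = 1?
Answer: -795/62 ≈ -12.823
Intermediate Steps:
z(b) = -12 (z(b) = -10 + 2*(-1) = -10 - 2 = -12)
h(x) = x (h(x) = 1*x = x)
-795/(74 + h(z(-3))) = -795/(74 - 12) = -795/62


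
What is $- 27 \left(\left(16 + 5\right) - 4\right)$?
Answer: $-459$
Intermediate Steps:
$- 27 \left(\left(16 + 5\right) - 4\right) = - 27 \left(21 - 4\right) = \left(-27\right) 17 = -459$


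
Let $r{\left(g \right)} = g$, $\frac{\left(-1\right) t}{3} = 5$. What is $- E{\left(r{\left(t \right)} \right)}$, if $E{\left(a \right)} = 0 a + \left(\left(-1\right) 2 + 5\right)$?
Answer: $-3$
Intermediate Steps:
$t = -15$ ($t = \left(-3\right) 5 = -15$)
$E{\left(a \right)} = 3$ ($E{\left(a \right)} = 0 + \left(-2 + 5\right) = 0 + 3 = 3$)
$- E{\left(r{\left(t \right)} \right)} = \left(-1\right) 3 = -3$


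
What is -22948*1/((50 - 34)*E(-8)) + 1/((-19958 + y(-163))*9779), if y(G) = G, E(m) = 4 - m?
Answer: -376276938977/3148212144 ≈ -119.52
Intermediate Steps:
-22948*1/((50 - 34)*E(-8)) + 1/((-19958 + y(-163))*9779) = -22948*1/((4 - 1*(-8))*(50 - 34)) + 1/(-19958 - 163*9779) = -22948*1/(16*(4 + 8)) + (1/9779)/(-20121) = -22948/(16*12) - 1/20121*1/9779 = -22948/192 - 1/196763259 = -22948*1/192 - 1/196763259 = -5737/48 - 1/196763259 = -376276938977/3148212144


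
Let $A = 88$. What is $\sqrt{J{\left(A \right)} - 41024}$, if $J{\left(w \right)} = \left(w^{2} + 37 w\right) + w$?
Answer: $4 i \sqrt{1871} \approx 173.02 i$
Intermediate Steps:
$J{\left(w \right)} = w^{2} + 38 w$
$\sqrt{J{\left(A \right)} - 41024} = \sqrt{88 \left(38 + 88\right) - 41024} = \sqrt{88 \cdot 126 - 41024} = \sqrt{11088 - 41024} = \sqrt{-29936} = 4 i \sqrt{1871}$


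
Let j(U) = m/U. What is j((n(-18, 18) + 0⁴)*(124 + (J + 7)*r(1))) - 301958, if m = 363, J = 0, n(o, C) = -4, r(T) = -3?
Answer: -124407059/412 ≈ -3.0196e+5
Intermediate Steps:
j(U) = 363/U
j((n(-18, 18) + 0⁴)*(124 + (J + 7)*r(1))) - 301958 = 363/(((-4 + 0⁴)*(124 + (0 + 7)*(-3)))) - 301958 = 363/(((-4 + 0)*(124 + 7*(-3)))) - 301958 = 363/((-4*(124 - 21))) - 301958 = 363/((-4*103)) - 301958 = 363/(-412) - 301958 = 363*(-1/412) - 301958 = -363/412 - 301958 = -124407059/412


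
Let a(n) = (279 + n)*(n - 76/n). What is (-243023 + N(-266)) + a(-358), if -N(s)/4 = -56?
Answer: -38401545/179 ≈ -2.1453e+5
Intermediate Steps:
N(s) = 224 (N(s) = -4*(-56) = 224)
(-243023 + N(-266)) + a(-358) = (-243023 + 224) + (-76 + (-358)**2 - 21204/(-358) + 279*(-358)) = -242799 + (-76 + 128164 - 21204*(-1/358) - 99882) = -242799 + (-76 + 128164 + 10602/179 - 99882) = -242799 + 5059476/179 = -38401545/179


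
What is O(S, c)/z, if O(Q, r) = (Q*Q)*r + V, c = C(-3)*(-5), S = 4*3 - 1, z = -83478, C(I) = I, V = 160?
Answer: -1975/83478 ≈ -0.023659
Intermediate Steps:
S = 11 (S = 12 - 1 = 11)
c = 15 (c = -3*(-5) = 15)
O(Q, r) = 160 + r*Q² (O(Q, r) = (Q*Q)*r + 160 = Q²*r + 160 = r*Q² + 160 = 160 + r*Q²)
O(S, c)/z = (160 + 15*11²)/(-83478) = (160 + 15*121)*(-1/83478) = (160 + 1815)*(-1/83478) = 1975*(-1/83478) = -1975/83478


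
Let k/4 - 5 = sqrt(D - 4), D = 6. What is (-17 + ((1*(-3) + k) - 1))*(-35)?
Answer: 35 - 140*sqrt(2) ≈ -162.99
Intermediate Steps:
k = 20 + 4*sqrt(2) (k = 20 + 4*sqrt(6 - 4) = 20 + 4*sqrt(2) ≈ 25.657)
(-17 + ((1*(-3) + k) - 1))*(-35) = (-17 + ((1*(-3) + (20 + 4*sqrt(2))) - 1))*(-35) = (-17 + ((-3 + (20 + 4*sqrt(2))) - 1))*(-35) = (-17 + ((17 + 4*sqrt(2)) - 1))*(-35) = (-17 + (16 + 4*sqrt(2)))*(-35) = (-1 + 4*sqrt(2))*(-35) = 35 - 140*sqrt(2)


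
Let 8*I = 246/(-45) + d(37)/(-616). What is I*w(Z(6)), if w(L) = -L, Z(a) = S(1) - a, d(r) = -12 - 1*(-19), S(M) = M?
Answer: -7231/2112 ≈ -3.4238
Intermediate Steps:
d(r) = 7 (d(r) = -12 + 19 = 7)
Z(a) = 1 - a
I = -7231/10560 (I = (246/(-45) + 7/(-616))/8 = (246*(-1/45) + 7*(-1/616))/8 = (-82/15 - 1/88)/8 = (⅛)*(-7231/1320) = -7231/10560 ≈ -0.68475)
I*w(Z(6)) = -(-7231)*(1 - 1*6)/10560 = -(-7231)*(1 - 6)/10560 = -(-7231)*(-5)/10560 = -7231/10560*5 = -7231/2112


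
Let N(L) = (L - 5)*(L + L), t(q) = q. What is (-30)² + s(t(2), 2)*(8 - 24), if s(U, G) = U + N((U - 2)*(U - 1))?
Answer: 868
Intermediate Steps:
N(L) = 2*L*(-5 + L) (N(L) = (-5 + L)*(2*L) = 2*L*(-5 + L))
s(U, G) = U + 2*(-1 + U)*(-5 + (-1 + U)*(-2 + U))*(-2 + U) (s(U, G) = U + 2*((U - 2)*(U - 1))*(-5 + (U - 2)*(U - 1)) = U + 2*((-2 + U)*(-1 + U))*(-5 + (-2 + U)*(-1 + U)) = U + 2*((-1 + U)*(-2 + U))*(-5 + (-1 + U)*(-2 + U)) = U + 2*(-1 + U)*(-5 + (-1 + U)*(-2 + U))*(-2 + U))
(-30)² + s(t(2), 2)*(8 - 24) = (-30)² + (2 - 2*(2 + 2² - 3*2)*(3 - 1*2² + 3*2))*(8 - 24) = 900 + (2 - 2*(2 + 4 - 6)*(3 - 1*4 + 6))*(-16) = 900 + (2 - 2*0*(3 - 4 + 6))*(-16) = 900 + (2 - 2*0*5)*(-16) = 900 + (2 + 0)*(-16) = 900 + 2*(-16) = 900 - 32 = 868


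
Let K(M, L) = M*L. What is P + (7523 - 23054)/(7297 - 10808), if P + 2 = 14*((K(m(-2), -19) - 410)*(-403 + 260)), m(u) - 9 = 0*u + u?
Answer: 3816767455/3511 ≈ 1.0871e+6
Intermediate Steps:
m(u) = 9 + u (m(u) = 9 + (0*u + u) = 9 + (0 + u) = 9 + u)
K(M, L) = L*M
P = 1087084 (P = -2 + 14*((-19*(9 - 2) - 410)*(-403 + 260)) = -2 + 14*((-19*7 - 410)*(-143)) = -2 + 14*((-133 - 410)*(-143)) = -2 + 14*(-543*(-143)) = -2 + 14*77649 = -2 + 1087086 = 1087084)
P + (7523 - 23054)/(7297 - 10808) = 1087084 + (7523 - 23054)/(7297 - 10808) = 1087084 - 15531/(-3511) = 1087084 - 15531*(-1/3511) = 1087084 + 15531/3511 = 3816767455/3511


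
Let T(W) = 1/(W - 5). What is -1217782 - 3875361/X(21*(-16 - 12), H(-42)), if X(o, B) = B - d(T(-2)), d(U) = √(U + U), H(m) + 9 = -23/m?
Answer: 164*(-44553*√14 + 1643582*I)/(-355*I + 6*√14) ≈ -7.6112e+5 - 28879.0*I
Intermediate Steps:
T(W) = 1/(-5 + W)
H(m) = -9 - 23/m
d(U) = √2*√U (d(U) = √(2*U) = √2*√U)
X(o, B) = B - I*√14/7 (X(o, B) = B - √2*√(1/(-5 - 2)) = B - √2*√(1/(-7)) = B - √2*√(-⅐) = B - √2*I*√7/7 = B - I*√14/7)
-1217782 - 3875361/X(21*(-16 - 12), H(-42)) = -1217782 - 3875361/((-9 - 23/(-42)) - I*√14/7) = -1217782 - 3875361/((-9 - 23*(-1/42)) - I*√14/7) = -1217782 - 3875361/((-9 + 23/42) - I*√14/7) = -1217782 - 3875361/(-355/42 - I*√14/7)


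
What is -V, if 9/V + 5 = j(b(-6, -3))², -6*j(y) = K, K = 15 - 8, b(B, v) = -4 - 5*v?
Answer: 324/131 ≈ 2.4733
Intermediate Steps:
K = 7
j(y) = -7/6 (j(y) = -⅙*7 = -7/6)
V = -324/131 (V = 9/(-5 + (-7/6)²) = 9/(-5 + 49/36) = 9/(-131/36) = 9*(-36/131) = -324/131 ≈ -2.4733)
-V = -1*(-324/131) = 324/131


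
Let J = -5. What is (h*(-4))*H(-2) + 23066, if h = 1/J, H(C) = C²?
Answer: 115346/5 ≈ 23069.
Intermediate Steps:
h = -⅕ (h = 1/(-5) = -⅕ ≈ -0.20000)
(h*(-4))*H(-2) + 23066 = -⅕*(-4)*(-2)² + 23066 = (⅘)*4 + 23066 = 16/5 + 23066 = 115346/5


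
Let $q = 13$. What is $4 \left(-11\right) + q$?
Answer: $-31$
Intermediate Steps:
$4 \left(-11\right) + q = 4 \left(-11\right) + 13 = -44 + 13 = -31$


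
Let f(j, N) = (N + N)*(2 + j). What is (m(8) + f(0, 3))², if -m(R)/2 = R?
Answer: 16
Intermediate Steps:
f(j, N) = 2*N*(2 + j) (f(j, N) = (2*N)*(2 + j) = 2*N*(2 + j))
m(R) = -2*R
(m(8) + f(0, 3))² = (-2*8 + 2*3*(2 + 0))² = (-16 + 2*3*2)² = (-16 + 12)² = (-4)² = 16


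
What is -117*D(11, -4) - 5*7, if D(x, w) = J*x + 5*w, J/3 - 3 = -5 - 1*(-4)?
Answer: -5417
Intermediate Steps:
J = 6 (J = 9 + 3*(-5 - 1*(-4)) = 9 + 3*(-5 + 4) = 9 + 3*(-1) = 9 - 3 = 6)
D(x, w) = 5*w + 6*x (D(x, w) = 6*x + 5*w = 5*w + 6*x)
-117*D(11, -4) - 5*7 = -117*(5*(-4) + 6*11) - 5*7 = -117*(-20 + 66) - 35 = -117*46 - 35 = -5382 - 35 = -5417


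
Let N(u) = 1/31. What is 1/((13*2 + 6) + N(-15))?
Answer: 31/993 ≈ 0.031219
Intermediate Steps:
N(u) = 1/31
1/((13*2 + 6) + N(-15)) = 1/((13*2 + 6) + 1/31) = 1/((26 + 6) + 1/31) = 1/(32 + 1/31) = 1/(993/31) = 31/993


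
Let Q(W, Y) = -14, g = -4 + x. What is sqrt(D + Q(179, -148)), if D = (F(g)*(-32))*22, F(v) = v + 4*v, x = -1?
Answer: 3*sqrt(1954) ≈ 132.61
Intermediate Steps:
g = -5 (g = -4 - 1 = -5)
F(v) = 5*v
D = 17600 (D = ((5*(-5))*(-32))*22 = -25*(-32)*22 = 800*22 = 17600)
sqrt(D + Q(179, -148)) = sqrt(17600 - 14) = sqrt(17586) = 3*sqrt(1954)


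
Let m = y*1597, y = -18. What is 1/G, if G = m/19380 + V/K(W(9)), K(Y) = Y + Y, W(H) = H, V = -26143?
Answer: -14535/21132032 ≈ -0.00068782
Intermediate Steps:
m = -28746 (m = -18*1597 = -28746)
K(Y) = 2*Y
G = -21132032/14535 (G = -28746/19380 - 26143/(2*9) = -28746*1/19380 - 26143/18 = -4791/3230 - 26143*1/18 = -4791/3230 - 26143/18 = -21132032/14535 ≈ -1453.9)
1/G = 1/(-21132032/14535) = -14535/21132032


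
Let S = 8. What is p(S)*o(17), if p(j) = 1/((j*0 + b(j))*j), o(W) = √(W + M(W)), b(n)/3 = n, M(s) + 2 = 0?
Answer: √15/192 ≈ 0.020172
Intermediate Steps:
M(s) = -2 (M(s) = -2 + 0 = -2)
b(n) = 3*n
o(W) = √(-2 + W) (o(W) = √(W - 2) = √(-2 + W))
p(j) = 1/(3*j²) (p(j) = 1/((j*0 + 3*j)*j) = 1/((0 + 3*j)*j) = 1/(((3*j))*j) = (1/(3*j))/j = 1/(3*j²))
p(S)*o(17) = ((⅓)/8²)*√(-2 + 17) = ((⅓)*(1/64))*√15 = √15/192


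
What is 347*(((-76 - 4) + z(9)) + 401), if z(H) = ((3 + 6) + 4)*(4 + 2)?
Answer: 138453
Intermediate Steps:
z(H) = 78 (z(H) = (9 + 4)*6 = 13*6 = 78)
347*(((-76 - 4) + z(9)) + 401) = 347*(((-76 - 4) + 78) + 401) = 347*((-80 + 78) + 401) = 347*(-2 + 401) = 347*399 = 138453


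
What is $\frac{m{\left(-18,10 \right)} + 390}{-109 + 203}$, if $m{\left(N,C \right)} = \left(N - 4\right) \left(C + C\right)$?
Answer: $- \frac{25}{47} \approx -0.53191$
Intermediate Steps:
$m{\left(N,C \right)} = 2 C \left(-4 + N\right)$ ($m{\left(N,C \right)} = \left(-4 + N\right) 2 C = 2 C \left(-4 + N\right)$)
$\frac{m{\left(-18,10 \right)} + 390}{-109 + 203} = \frac{2 \cdot 10 \left(-4 - 18\right) + 390}{-109 + 203} = \frac{2 \cdot 10 \left(-22\right) + 390}{94} = \left(-440 + 390\right) \frac{1}{94} = \left(-50\right) \frac{1}{94} = - \frac{25}{47}$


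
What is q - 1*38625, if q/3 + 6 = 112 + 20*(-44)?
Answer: -40947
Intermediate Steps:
q = -2322 (q = -18 + 3*(112 + 20*(-44)) = -18 + 3*(112 - 880) = -18 + 3*(-768) = -18 - 2304 = -2322)
q - 1*38625 = -2322 - 1*38625 = -2322 - 38625 = -40947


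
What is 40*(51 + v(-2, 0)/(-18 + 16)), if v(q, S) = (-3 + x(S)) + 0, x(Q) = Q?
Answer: 2100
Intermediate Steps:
v(q, S) = -3 + S (v(q, S) = (-3 + S) + 0 = -3 + S)
40*(51 + v(-2, 0)/(-18 + 16)) = 40*(51 + (-3 + 0)/(-18 + 16)) = 40*(51 - 3/(-2)) = 40*(51 - 3*(-½)) = 40*(51 + 3/2) = 40*(105/2) = 2100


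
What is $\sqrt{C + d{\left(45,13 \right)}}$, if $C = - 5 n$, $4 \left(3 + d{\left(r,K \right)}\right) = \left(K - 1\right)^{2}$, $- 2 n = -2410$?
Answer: $2 i \sqrt{1498} \approx 77.408 i$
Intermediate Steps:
$n = 1205$ ($n = \left(- \frac{1}{2}\right) \left(-2410\right) = 1205$)
$d{\left(r,K \right)} = -3 + \frac{\left(-1 + K\right)^{2}}{4}$ ($d{\left(r,K \right)} = -3 + \frac{\left(K - 1\right)^{2}}{4} = -3 + \frac{\left(-1 + K\right)^{2}}{4}$)
$C = -6025$ ($C = \left(-5\right) 1205 = -6025$)
$\sqrt{C + d{\left(45,13 \right)}} = \sqrt{-6025 - \left(3 - \frac{\left(-1 + 13\right)^{2}}{4}\right)} = \sqrt{-6025 - \left(3 - \frac{12^{2}}{4}\right)} = \sqrt{-6025 + \left(-3 + \frac{1}{4} \cdot 144\right)} = \sqrt{-6025 + \left(-3 + 36\right)} = \sqrt{-6025 + 33} = \sqrt{-5992} = 2 i \sqrt{1498}$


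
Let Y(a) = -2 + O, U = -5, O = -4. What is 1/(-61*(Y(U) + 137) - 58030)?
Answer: -1/66021 ≈ -1.5147e-5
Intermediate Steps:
Y(a) = -6 (Y(a) = -2 - 4 = -6)
1/(-61*(Y(U) + 137) - 58030) = 1/(-61*(-6 + 137) - 58030) = 1/(-61*131 - 58030) = 1/(-7991 - 58030) = 1/(-66021) = -1/66021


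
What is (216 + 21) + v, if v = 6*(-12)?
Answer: 165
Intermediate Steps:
v = -72
(216 + 21) + v = (216 + 21) - 72 = 237 - 72 = 165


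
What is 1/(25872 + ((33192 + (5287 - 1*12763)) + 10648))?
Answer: 1/62236 ≈ 1.6068e-5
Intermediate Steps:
1/(25872 + ((33192 + (5287 - 1*12763)) + 10648)) = 1/(25872 + ((33192 + (5287 - 12763)) + 10648)) = 1/(25872 + ((33192 - 7476) + 10648)) = 1/(25872 + (25716 + 10648)) = 1/(25872 + 36364) = 1/62236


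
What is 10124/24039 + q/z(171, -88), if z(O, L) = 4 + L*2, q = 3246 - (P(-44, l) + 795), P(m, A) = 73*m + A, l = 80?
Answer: -132468409/4134708 ≈ -32.038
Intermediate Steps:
P(m, A) = A + 73*m
q = 5583 (q = 3246 - ((80 + 73*(-44)) + 795) = 3246 - ((80 - 3212) + 795) = 3246 - (-3132 + 795) = 3246 - 1*(-2337) = 3246 + 2337 = 5583)
z(O, L) = 4 + 2*L
10124/24039 + q/z(171, -88) = 10124/24039 + 5583/(4 + 2*(-88)) = 10124*(1/24039) + 5583/(4 - 176) = 10124/24039 + 5583/(-172) = 10124/24039 + 5583*(-1/172) = 10124/24039 - 5583/172 = -132468409/4134708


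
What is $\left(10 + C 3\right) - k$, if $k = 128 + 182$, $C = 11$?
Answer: $-267$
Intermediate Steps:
$k = 310$
$\left(10 + C 3\right) - k = \left(10 + 11 \cdot 3\right) - 310 = \left(10 + 33\right) - 310 = 43 - 310 = -267$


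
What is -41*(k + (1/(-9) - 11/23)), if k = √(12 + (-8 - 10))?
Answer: 5002/207 - 41*I*√6 ≈ 24.164 - 100.43*I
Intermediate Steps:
k = I*√6 (k = √(12 - 18) = √(-6) = I*√6 ≈ 2.4495*I)
-41*(k + (1/(-9) - 11/23)) = -41*(I*√6 + (1/(-9) - 11/23)) = -41*(I*√6 + (1*(-⅑) - 11*1/23)) = -41*(I*√6 + (-⅑ - 11/23)) = -41*(I*√6 - 122/207) = -41*(-122/207 + I*√6) = 5002/207 - 41*I*√6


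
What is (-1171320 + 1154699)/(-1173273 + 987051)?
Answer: 16621/186222 ≈ 0.089254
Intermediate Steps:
(-1171320 + 1154699)/(-1173273 + 987051) = -16621/(-186222) = -16621*(-1/186222) = 16621/186222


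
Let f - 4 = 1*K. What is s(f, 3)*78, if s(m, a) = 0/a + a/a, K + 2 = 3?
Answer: 78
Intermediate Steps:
K = 1 (K = -2 + 3 = 1)
f = 5 (f = 4 + 1*1 = 4 + 1 = 5)
s(m, a) = 1 (s(m, a) = 0 + 1 = 1)
s(f, 3)*78 = 1*78 = 78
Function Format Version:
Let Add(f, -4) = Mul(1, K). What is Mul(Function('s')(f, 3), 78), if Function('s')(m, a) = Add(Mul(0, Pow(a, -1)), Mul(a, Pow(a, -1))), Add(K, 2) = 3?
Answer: 78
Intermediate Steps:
K = 1 (K = Add(-2, 3) = 1)
f = 5 (f = Add(4, Mul(1, 1)) = Add(4, 1) = 5)
Function('s')(m, a) = 1 (Function('s')(m, a) = Add(0, 1) = 1)
Mul(Function('s')(f, 3), 78) = Mul(1, 78) = 78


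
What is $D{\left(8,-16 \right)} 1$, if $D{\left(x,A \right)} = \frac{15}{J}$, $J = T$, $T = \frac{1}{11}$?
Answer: $165$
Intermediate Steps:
$T = \frac{1}{11} \approx 0.090909$
$J = \frac{1}{11} \approx 0.090909$
$D{\left(x,A \right)} = 165$ ($D{\left(x,A \right)} = 15 \frac{1}{\frac{1}{11}} = 15 \cdot 11 = 165$)
$D{\left(8,-16 \right)} 1 = 165 \cdot 1 = 165$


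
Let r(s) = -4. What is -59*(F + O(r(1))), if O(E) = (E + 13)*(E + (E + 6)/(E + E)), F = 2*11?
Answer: 3835/4 ≈ 958.75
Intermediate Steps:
F = 22
O(E) = (13 + E)*(E + (6 + E)/(2*E)) (O(E) = (13 + E)*(E + (6 + E)/((2*E))) = (13 + E)*(E + (6 + E)*(1/(2*E))) = (13 + E)*(E + (6 + E)/(2*E)))
-59*(F + O(r(1))) = -59*(22 + (19/2 + (-4)**2 + 39/(-4) + (27/2)*(-4))) = -59*(22 + (19/2 + 16 + 39*(-1/4) - 54)) = -59*(22 + (19/2 + 16 - 39/4 - 54)) = -59*(22 - 153/4) = -59*(-65/4) = 3835/4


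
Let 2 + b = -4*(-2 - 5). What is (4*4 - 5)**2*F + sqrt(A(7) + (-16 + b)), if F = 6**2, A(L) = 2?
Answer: 4356 + 2*sqrt(3) ≈ 4359.5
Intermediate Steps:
F = 36
b = 26 (b = -2 - 4*(-2 - 5) = -2 - 4*(-7) = -2 + 28 = 26)
(4*4 - 5)**2*F + sqrt(A(7) + (-16 + b)) = (4*4 - 5)**2*36 + sqrt(2 + (-16 + 26)) = (16 - 5)**2*36 + sqrt(2 + 10) = 11**2*36 + sqrt(12) = 121*36 + 2*sqrt(3) = 4356 + 2*sqrt(3)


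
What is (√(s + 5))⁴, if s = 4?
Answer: 81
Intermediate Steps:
(√(s + 5))⁴ = (√(4 + 5))⁴ = (√9)⁴ = 3⁴ = 81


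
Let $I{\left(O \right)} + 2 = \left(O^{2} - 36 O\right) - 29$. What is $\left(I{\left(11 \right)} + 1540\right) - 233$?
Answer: $1001$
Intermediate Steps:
$I{\left(O \right)} = -31 + O^{2} - 36 O$ ($I{\left(O \right)} = -2 - \left(29 - O^{2} + 36 O\right) = -31 + O^{2} - 36 O$)
$\left(I{\left(11 \right)} + 1540\right) - 233 = \left(\left(-31 + 11^{2} - 396\right) + 1540\right) - 233 = \left(\left(-31 + 121 - 396\right) + 1540\right) - 233 = \left(-306 + 1540\right) - 233 = 1234 - 233 = 1001$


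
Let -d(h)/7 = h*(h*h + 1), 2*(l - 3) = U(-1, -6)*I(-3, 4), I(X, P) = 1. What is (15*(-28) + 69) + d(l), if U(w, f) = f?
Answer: -351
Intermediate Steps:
l = 0 (l = 3 + (-6*1)/2 = 3 + (½)*(-6) = 3 - 3 = 0)
d(h) = -7*h*(1 + h²) (d(h) = -7*h*(h*h + 1) = -7*h*(h² + 1) = -7*h*(1 + h²))
(15*(-28) + 69) + d(l) = (15*(-28) + 69) - 7*0*(1 + 0²) = (-420 + 69) - 7*0*(1 + 0) = -351 - 7*0*1 = -351 + 0 = -351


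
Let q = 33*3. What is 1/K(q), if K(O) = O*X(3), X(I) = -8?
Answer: -1/792 ≈ -0.0012626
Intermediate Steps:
q = 99
K(O) = -8*O (K(O) = O*(-8) = -8*O)
1/K(q) = 1/(-8*99) = 1/(-792) = -1/792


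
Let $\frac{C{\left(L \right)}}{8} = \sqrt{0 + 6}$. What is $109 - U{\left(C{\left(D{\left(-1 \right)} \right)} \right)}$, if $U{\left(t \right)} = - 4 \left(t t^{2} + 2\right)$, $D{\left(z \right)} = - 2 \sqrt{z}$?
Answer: $117 + 12288 \sqrt{6} \approx 30216.0$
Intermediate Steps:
$C{\left(L \right)} = 8 \sqrt{6}$ ($C{\left(L \right)} = 8 \sqrt{0 + 6} = 8 \sqrt{6}$)
$U{\left(t \right)} = -8 - 4 t^{3}$ ($U{\left(t \right)} = - 4 \left(t^{3} + 2\right) = - 4 \left(2 + t^{3}\right) = -8 - 4 t^{3}$)
$109 - U{\left(C{\left(D{\left(-1 \right)} \right)} \right)} = 109 - \left(-8 - 4 \left(8 \sqrt{6}\right)^{3}\right) = 109 - \left(-8 - 4 \cdot 3072 \sqrt{6}\right) = 109 - \left(-8 - 12288 \sqrt{6}\right) = 109 + \left(8 + 12288 \sqrt{6}\right) = 117 + 12288 \sqrt{6}$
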